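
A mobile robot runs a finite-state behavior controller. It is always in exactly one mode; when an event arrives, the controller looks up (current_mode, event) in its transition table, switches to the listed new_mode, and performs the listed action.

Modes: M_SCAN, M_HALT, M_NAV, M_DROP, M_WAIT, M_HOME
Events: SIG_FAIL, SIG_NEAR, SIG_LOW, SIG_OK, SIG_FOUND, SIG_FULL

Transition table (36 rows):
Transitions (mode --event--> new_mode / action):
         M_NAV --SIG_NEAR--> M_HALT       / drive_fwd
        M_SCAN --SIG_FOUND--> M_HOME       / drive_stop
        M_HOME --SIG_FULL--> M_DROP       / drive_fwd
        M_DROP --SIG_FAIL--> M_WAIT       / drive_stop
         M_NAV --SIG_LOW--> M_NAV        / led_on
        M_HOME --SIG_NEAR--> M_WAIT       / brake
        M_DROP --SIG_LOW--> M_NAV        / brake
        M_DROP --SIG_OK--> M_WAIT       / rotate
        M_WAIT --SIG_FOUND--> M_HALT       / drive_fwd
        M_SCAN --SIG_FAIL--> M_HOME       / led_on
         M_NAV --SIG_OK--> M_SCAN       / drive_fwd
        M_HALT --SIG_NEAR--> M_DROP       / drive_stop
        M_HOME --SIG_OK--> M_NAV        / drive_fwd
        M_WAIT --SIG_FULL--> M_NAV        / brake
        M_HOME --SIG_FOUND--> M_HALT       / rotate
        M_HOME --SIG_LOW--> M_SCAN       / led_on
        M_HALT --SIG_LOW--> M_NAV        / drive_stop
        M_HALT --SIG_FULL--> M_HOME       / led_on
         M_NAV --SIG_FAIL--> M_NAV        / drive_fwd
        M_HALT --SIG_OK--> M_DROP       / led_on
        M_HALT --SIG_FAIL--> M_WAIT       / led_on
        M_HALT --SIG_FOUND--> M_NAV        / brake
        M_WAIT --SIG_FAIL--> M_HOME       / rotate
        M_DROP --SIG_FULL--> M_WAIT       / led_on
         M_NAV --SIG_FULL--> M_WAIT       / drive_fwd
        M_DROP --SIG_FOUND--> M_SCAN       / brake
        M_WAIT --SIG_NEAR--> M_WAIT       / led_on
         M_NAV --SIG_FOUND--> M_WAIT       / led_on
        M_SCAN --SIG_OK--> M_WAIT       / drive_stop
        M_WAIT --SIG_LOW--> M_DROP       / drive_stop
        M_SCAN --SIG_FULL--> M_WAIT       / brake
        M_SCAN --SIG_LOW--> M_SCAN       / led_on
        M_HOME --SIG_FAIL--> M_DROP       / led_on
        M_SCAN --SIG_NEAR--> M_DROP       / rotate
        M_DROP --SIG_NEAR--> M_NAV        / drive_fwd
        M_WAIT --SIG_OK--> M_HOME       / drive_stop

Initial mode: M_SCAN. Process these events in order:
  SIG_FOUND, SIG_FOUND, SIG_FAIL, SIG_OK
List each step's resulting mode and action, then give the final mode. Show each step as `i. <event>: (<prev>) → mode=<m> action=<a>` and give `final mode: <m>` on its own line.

final mode: M_HOME

1. SIG_FOUND: (M_SCAN) → mode=M_HOME action=drive_stop
2. SIG_FOUND: (M_HOME) → mode=M_HALT action=rotate
3. SIG_FAIL: (M_HALT) → mode=M_WAIT action=led_on
4. SIG_OK: (M_WAIT) → mode=M_HOME action=drive_stop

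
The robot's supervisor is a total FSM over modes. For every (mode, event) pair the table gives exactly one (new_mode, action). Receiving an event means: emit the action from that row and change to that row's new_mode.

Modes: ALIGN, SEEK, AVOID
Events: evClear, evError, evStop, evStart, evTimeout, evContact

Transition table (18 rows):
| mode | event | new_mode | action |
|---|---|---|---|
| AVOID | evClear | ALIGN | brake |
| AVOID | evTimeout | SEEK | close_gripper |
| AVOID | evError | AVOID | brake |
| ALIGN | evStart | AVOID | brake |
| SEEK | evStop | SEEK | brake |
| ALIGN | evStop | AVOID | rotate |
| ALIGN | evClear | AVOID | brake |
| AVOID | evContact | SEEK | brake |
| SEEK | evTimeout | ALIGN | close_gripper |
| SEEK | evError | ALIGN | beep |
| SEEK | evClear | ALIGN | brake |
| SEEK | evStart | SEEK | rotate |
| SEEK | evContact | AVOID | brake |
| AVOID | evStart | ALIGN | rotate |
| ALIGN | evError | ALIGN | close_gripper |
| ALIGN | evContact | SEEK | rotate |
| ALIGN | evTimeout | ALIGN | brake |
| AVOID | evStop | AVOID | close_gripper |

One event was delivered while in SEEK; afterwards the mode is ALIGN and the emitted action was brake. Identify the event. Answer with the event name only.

try evClear: (SEEK, evClear) → (ALIGN, brake)  ← matches
try evError: (SEEK, evError) → (ALIGN, beep)
try evStop: (SEEK, evStop) → (SEEK, brake)
try evStart: (SEEK, evStart) → (SEEK, rotate)
try evTimeout: (SEEK, evTimeout) → (ALIGN, close_gripper)
try evContact: (SEEK, evContact) → (AVOID, brake)

evClear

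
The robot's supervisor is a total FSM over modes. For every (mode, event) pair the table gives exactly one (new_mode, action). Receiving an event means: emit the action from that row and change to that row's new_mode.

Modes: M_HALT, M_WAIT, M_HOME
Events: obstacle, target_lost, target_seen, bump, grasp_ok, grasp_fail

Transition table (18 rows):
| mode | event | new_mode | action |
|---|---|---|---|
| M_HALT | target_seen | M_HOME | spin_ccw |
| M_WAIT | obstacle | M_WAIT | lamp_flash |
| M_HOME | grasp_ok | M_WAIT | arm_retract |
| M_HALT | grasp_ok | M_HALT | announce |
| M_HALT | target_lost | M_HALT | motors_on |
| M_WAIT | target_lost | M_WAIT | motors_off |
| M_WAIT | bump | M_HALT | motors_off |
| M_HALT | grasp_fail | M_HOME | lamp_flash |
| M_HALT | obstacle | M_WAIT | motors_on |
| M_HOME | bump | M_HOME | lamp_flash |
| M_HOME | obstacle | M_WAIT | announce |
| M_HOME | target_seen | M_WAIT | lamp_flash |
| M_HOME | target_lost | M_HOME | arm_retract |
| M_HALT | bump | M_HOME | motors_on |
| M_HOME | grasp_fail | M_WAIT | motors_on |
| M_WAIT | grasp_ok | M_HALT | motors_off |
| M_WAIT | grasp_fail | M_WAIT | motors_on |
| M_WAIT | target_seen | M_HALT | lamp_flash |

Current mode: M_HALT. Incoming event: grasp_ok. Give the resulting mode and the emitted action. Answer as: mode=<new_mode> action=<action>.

mode=M_HALT action=announce

current mode = M_HALT; filter table to that mode:
  (M_HALT, target_seen) → (M_HOME, spin_ccw)
  (M_HALT, grasp_ok) → (M_HALT, announce)  ← event matches
  (M_HALT, target_lost) → (M_HALT, motors_on)
  (M_HALT, grasp_fail) → (M_HOME, lamp_flash)
  (M_HALT, obstacle) → (M_WAIT, motors_on)
  (M_HALT, bump) → (M_HOME, motors_on)
event = grasp_ok selects (M_HALT, announce)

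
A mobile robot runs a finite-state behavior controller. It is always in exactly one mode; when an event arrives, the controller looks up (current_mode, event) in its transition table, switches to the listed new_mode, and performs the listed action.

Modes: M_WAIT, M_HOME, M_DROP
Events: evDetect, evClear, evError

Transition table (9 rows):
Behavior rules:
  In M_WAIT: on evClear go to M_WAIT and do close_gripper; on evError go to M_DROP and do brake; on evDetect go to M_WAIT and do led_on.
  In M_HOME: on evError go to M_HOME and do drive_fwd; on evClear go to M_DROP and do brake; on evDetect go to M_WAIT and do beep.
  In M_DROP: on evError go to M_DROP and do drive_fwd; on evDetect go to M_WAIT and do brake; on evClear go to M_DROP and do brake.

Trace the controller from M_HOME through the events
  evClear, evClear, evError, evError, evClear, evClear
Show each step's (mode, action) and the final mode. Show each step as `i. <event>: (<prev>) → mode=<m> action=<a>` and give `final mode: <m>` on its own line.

final mode: M_DROP

1. evClear: (M_HOME) → mode=M_DROP action=brake
2. evClear: (M_DROP) → mode=M_DROP action=brake
3. evError: (M_DROP) → mode=M_DROP action=drive_fwd
4. evError: (M_DROP) → mode=M_DROP action=drive_fwd
5. evClear: (M_DROP) → mode=M_DROP action=brake
6. evClear: (M_DROP) → mode=M_DROP action=brake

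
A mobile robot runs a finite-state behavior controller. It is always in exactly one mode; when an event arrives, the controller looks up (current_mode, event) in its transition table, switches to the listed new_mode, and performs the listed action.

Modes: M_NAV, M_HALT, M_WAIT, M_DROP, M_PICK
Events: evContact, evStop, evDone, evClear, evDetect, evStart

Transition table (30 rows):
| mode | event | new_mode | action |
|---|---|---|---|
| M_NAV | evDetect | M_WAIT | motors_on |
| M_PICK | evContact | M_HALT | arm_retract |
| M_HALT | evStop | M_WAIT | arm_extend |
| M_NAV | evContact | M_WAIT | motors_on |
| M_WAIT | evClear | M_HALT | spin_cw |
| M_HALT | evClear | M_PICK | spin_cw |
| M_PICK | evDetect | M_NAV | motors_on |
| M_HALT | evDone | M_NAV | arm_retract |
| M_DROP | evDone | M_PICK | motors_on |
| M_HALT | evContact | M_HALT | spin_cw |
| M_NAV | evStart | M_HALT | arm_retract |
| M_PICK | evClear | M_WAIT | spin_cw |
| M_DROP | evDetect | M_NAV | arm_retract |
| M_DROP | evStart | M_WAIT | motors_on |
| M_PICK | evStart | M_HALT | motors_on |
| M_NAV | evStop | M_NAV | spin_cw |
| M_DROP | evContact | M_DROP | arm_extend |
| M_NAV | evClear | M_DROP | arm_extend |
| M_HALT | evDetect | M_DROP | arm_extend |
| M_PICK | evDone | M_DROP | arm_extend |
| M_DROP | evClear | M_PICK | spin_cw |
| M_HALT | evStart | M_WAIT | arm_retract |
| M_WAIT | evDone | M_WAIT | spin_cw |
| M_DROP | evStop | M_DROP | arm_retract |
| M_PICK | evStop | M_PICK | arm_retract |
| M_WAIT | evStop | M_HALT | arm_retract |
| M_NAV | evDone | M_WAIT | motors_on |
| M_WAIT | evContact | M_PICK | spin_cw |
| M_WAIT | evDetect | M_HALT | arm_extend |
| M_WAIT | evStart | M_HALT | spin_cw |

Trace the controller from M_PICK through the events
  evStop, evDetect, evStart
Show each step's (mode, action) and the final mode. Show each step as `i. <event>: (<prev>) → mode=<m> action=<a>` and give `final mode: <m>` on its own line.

1. evStop: (M_PICK) → mode=M_PICK action=arm_retract
2. evDetect: (M_PICK) → mode=M_NAV action=motors_on
3. evStart: (M_NAV) → mode=M_HALT action=arm_retract

final mode: M_HALT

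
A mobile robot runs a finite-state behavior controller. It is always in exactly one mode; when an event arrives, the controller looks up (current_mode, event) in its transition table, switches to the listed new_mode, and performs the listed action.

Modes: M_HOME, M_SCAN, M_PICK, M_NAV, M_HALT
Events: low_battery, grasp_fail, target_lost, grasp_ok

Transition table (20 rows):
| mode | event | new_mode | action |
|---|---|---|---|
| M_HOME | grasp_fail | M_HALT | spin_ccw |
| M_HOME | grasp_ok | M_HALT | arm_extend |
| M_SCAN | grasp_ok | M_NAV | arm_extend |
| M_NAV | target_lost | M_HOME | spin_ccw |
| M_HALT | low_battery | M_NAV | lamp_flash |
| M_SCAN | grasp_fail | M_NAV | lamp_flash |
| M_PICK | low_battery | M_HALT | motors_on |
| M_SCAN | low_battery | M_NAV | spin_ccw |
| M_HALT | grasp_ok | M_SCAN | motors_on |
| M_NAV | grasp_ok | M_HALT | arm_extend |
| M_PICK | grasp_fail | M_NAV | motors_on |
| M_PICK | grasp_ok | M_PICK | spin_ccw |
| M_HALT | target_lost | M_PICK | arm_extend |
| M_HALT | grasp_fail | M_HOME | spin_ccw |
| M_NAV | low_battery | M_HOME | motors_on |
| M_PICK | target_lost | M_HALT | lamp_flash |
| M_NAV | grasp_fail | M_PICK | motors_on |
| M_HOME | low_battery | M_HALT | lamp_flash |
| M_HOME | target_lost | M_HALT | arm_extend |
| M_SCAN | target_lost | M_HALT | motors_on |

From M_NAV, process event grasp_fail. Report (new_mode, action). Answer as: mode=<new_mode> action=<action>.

mode=M_PICK action=motors_on

current mode = M_NAV; filter table to that mode:
  (M_NAV, target_lost) → (M_HOME, spin_ccw)
  (M_NAV, grasp_ok) → (M_HALT, arm_extend)
  (M_NAV, low_battery) → (M_HOME, motors_on)
  (M_NAV, grasp_fail) → (M_PICK, motors_on)  ← event matches
event = grasp_fail selects (M_PICK, motors_on)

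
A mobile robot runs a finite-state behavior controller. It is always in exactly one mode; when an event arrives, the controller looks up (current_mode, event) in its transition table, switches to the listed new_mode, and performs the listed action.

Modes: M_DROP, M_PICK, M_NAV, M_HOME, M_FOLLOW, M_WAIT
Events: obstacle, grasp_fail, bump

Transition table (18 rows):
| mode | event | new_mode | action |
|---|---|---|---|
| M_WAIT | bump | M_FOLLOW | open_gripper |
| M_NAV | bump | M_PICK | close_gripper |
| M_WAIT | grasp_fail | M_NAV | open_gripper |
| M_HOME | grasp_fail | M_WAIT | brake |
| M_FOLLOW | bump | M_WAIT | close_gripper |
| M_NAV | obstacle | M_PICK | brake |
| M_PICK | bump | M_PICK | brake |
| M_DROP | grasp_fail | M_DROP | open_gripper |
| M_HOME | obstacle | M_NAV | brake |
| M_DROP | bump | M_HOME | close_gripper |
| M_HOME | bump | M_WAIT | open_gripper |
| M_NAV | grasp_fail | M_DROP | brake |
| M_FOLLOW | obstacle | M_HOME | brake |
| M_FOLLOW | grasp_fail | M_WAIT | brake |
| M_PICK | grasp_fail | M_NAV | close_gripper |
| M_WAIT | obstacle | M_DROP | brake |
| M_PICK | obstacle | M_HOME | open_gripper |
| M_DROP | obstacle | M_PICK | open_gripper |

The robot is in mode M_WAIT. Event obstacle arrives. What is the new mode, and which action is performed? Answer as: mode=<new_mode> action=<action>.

current mode = M_WAIT; filter table to that mode:
  (M_WAIT, bump) → (M_FOLLOW, open_gripper)
  (M_WAIT, grasp_fail) → (M_NAV, open_gripper)
  (M_WAIT, obstacle) → (M_DROP, brake)  ← event matches
event = obstacle selects (M_DROP, brake)

mode=M_DROP action=brake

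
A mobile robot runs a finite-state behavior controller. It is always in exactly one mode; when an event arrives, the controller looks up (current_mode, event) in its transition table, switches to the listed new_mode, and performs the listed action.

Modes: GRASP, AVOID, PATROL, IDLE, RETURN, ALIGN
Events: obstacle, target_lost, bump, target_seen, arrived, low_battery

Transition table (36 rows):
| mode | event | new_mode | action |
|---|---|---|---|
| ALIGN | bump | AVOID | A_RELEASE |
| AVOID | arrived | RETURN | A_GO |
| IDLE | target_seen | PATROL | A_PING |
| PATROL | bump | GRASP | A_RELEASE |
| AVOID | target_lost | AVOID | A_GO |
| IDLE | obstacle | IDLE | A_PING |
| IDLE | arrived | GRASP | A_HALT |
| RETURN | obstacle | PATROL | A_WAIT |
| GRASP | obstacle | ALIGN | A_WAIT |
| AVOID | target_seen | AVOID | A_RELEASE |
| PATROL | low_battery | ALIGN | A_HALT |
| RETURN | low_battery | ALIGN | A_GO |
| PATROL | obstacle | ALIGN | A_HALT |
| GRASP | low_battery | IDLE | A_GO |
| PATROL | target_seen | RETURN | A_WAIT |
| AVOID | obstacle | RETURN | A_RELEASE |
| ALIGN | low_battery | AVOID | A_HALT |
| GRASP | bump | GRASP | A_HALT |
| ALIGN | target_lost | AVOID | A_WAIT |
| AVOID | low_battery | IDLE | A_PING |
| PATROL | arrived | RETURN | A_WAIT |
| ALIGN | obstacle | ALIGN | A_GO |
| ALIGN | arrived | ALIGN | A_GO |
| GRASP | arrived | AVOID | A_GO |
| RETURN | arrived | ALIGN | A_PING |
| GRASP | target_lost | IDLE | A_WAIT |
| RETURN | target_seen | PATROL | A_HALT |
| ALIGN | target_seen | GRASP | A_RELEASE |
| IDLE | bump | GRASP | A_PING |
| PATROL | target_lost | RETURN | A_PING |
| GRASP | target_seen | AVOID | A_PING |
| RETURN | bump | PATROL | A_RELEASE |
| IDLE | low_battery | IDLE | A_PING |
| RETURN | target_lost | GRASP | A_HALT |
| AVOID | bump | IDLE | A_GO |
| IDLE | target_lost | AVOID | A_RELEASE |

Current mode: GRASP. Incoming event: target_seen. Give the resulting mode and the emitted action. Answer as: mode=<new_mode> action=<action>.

mode=AVOID action=A_PING

current mode = GRASP; filter table to that mode:
  (GRASP, obstacle) → (ALIGN, A_WAIT)
  (GRASP, low_battery) → (IDLE, A_GO)
  (GRASP, bump) → (GRASP, A_HALT)
  (GRASP, arrived) → (AVOID, A_GO)
  (GRASP, target_lost) → (IDLE, A_WAIT)
  (GRASP, target_seen) → (AVOID, A_PING)  ← event matches
event = target_seen selects (AVOID, A_PING)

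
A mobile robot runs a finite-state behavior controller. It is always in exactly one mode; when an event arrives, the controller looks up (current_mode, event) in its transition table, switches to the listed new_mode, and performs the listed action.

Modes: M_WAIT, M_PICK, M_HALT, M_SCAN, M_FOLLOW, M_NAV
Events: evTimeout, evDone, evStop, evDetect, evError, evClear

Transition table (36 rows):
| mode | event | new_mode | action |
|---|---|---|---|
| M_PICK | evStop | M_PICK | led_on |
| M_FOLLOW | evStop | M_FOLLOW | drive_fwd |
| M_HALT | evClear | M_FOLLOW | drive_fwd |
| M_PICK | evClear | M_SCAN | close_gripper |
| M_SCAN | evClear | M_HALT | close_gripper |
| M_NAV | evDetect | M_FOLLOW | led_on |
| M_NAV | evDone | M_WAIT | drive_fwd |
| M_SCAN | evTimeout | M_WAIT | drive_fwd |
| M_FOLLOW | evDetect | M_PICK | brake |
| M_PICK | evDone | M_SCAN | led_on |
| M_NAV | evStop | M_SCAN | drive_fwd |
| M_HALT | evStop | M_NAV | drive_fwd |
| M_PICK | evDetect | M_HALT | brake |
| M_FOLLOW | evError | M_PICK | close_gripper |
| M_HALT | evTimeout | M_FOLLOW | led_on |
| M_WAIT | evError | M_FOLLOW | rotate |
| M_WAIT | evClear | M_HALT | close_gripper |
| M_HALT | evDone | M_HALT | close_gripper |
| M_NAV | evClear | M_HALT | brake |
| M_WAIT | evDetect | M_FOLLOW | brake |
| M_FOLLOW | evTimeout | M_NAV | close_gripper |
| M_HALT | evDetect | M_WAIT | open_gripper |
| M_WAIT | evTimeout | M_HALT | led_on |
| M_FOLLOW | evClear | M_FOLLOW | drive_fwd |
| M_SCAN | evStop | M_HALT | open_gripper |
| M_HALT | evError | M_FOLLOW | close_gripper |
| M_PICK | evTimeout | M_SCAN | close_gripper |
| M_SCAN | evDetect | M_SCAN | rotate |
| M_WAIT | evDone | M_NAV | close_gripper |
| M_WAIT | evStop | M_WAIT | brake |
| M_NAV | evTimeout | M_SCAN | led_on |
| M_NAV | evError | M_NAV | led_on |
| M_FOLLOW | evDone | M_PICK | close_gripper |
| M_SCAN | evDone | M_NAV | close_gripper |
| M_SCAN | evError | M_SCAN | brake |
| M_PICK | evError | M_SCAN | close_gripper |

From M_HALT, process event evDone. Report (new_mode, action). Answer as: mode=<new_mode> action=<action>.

current mode = M_HALT; filter table to that mode:
  (M_HALT, evClear) → (M_FOLLOW, drive_fwd)
  (M_HALT, evStop) → (M_NAV, drive_fwd)
  (M_HALT, evTimeout) → (M_FOLLOW, led_on)
  (M_HALT, evDone) → (M_HALT, close_gripper)  ← event matches
  (M_HALT, evDetect) → (M_WAIT, open_gripper)
  (M_HALT, evError) → (M_FOLLOW, close_gripper)
event = evDone selects (M_HALT, close_gripper)

mode=M_HALT action=close_gripper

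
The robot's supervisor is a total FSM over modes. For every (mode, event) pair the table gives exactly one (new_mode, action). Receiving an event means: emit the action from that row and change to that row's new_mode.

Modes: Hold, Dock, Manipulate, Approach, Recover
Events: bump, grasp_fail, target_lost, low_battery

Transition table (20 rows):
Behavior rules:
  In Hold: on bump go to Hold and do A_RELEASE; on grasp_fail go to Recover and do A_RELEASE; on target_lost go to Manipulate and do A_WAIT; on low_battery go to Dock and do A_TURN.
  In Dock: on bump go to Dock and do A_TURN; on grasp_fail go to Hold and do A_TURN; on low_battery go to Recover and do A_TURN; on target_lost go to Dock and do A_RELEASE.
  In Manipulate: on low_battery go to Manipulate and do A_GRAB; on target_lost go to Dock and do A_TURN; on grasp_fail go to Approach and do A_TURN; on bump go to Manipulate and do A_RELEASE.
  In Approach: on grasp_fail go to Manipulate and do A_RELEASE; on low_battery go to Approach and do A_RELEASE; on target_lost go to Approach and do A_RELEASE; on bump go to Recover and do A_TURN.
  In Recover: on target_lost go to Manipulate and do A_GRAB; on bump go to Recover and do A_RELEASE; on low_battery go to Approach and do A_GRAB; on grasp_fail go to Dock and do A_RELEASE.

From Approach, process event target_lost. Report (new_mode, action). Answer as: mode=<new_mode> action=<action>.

current mode = Approach; filter table to that mode:
  (Approach, grasp_fail) → (Manipulate, A_RELEASE)
  (Approach, low_battery) → (Approach, A_RELEASE)
  (Approach, target_lost) → (Approach, A_RELEASE)  ← event matches
  (Approach, bump) → (Recover, A_TURN)
event = target_lost selects (Approach, A_RELEASE)

mode=Approach action=A_RELEASE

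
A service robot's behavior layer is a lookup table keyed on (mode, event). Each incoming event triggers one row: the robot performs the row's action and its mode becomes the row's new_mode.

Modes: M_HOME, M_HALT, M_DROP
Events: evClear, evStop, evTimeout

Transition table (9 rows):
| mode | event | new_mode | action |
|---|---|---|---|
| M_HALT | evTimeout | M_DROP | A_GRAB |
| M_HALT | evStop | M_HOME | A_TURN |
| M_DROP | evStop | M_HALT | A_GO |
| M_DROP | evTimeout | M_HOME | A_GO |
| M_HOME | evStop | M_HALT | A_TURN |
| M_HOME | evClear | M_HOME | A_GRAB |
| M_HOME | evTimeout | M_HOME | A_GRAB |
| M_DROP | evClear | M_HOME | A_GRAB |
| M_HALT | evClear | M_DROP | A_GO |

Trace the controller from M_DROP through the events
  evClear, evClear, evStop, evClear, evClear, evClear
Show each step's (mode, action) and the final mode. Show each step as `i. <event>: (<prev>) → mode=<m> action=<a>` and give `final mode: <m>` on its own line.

1. evClear: (M_DROP) → mode=M_HOME action=A_GRAB
2. evClear: (M_HOME) → mode=M_HOME action=A_GRAB
3. evStop: (M_HOME) → mode=M_HALT action=A_TURN
4. evClear: (M_HALT) → mode=M_DROP action=A_GO
5. evClear: (M_DROP) → mode=M_HOME action=A_GRAB
6. evClear: (M_HOME) → mode=M_HOME action=A_GRAB

final mode: M_HOME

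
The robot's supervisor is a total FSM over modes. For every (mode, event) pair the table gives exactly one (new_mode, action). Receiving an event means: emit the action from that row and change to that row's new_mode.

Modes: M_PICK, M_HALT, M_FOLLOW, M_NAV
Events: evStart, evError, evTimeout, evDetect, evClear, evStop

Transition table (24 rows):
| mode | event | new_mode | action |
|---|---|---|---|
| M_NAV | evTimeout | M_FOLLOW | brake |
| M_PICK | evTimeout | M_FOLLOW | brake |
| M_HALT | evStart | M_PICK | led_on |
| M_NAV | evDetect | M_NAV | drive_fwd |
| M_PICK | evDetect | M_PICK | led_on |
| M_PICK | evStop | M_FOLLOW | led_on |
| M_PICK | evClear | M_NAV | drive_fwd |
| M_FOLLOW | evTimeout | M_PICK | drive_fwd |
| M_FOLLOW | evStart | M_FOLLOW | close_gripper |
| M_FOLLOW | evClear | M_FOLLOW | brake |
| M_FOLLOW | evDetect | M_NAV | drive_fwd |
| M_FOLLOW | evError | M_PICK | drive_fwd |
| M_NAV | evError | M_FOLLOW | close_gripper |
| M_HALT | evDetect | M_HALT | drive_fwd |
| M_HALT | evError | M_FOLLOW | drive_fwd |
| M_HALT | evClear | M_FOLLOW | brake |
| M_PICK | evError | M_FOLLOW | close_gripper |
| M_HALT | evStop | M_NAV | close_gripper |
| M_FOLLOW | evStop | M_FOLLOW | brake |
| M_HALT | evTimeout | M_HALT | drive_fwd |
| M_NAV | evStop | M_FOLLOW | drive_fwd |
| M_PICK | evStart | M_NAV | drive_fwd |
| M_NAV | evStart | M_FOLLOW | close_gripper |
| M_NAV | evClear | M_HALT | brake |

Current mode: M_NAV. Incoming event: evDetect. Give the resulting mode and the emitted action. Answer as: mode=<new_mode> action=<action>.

mode=M_NAV action=drive_fwd

current mode = M_NAV; filter table to that mode:
  (M_NAV, evTimeout) → (M_FOLLOW, brake)
  (M_NAV, evDetect) → (M_NAV, drive_fwd)  ← event matches
  (M_NAV, evError) → (M_FOLLOW, close_gripper)
  (M_NAV, evStop) → (M_FOLLOW, drive_fwd)
  (M_NAV, evStart) → (M_FOLLOW, close_gripper)
  (M_NAV, evClear) → (M_HALT, brake)
event = evDetect selects (M_NAV, drive_fwd)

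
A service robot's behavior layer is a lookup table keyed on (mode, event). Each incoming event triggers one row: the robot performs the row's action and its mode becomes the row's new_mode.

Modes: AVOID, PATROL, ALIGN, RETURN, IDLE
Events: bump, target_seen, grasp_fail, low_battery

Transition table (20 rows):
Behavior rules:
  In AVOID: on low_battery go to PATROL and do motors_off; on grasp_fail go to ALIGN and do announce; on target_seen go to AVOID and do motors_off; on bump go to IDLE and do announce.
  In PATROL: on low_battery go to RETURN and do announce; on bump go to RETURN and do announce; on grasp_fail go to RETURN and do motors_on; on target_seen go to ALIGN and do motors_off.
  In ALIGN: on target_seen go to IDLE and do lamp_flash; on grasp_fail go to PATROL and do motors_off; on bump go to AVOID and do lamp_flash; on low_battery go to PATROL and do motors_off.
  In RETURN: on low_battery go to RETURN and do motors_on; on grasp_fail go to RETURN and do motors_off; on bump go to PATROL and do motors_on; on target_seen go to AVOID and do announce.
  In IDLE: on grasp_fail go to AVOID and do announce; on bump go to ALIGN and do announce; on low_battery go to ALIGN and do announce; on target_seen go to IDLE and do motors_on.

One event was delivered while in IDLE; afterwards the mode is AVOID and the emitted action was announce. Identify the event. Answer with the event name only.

try bump: (IDLE, bump) → (ALIGN, announce)
try target_seen: (IDLE, target_seen) → (IDLE, motors_on)
try grasp_fail: (IDLE, grasp_fail) → (AVOID, announce)  ← matches
try low_battery: (IDLE, low_battery) → (ALIGN, announce)

grasp_fail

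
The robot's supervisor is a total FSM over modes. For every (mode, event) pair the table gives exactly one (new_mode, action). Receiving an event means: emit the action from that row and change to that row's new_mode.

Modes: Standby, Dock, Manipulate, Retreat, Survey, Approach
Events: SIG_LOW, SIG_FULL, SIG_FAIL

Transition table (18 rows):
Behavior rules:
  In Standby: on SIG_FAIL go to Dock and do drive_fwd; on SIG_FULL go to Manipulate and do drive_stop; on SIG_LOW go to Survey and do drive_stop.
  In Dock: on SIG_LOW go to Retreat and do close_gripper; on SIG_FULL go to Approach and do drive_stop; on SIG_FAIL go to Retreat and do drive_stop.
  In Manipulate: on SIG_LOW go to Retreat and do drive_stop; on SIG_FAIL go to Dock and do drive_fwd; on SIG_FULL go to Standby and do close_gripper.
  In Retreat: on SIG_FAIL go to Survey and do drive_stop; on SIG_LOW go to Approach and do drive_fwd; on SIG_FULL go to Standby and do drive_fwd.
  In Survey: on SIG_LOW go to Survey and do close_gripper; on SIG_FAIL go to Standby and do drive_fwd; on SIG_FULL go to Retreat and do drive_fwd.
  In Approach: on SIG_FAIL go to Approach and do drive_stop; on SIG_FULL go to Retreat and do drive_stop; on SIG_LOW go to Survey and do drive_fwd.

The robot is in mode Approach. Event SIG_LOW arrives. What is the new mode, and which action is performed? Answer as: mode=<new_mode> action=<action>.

current mode = Approach; filter table to that mode:
  (Approach, SIG_FAIL) → (Approach, drive_stop)
  (Approach, SIG_FULL) → (Retreat, drive_stop)
  (Approach, SIG_LOW) → (Survey, drive_fwd)  ← event matches
event = SIG_LOW selects (Survey, drive_fwd)

mode=Survey action=drive_fwd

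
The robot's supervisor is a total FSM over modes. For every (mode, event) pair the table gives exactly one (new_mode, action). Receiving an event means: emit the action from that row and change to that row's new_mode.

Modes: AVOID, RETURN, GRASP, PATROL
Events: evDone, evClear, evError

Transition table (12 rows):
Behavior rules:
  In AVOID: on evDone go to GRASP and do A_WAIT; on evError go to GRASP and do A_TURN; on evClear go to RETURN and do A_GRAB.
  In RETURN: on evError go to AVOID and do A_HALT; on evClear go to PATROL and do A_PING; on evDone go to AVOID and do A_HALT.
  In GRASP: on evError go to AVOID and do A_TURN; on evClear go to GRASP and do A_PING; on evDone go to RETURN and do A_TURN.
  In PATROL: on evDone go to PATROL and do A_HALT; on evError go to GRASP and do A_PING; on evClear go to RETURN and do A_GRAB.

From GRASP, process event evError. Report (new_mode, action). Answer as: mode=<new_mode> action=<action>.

current mode = GRASP; filter table to that mode:
  (GRASP, evError) → (AVOID, A_TURN)  ← event matches
  (GRASP, evClear) → (GRASP, A_PING)
  (GRASP, evDone) → (RETURN, A_TURN)
event = evError selects (AVOID, A_TURN)

mode=AVOID action=A_TURN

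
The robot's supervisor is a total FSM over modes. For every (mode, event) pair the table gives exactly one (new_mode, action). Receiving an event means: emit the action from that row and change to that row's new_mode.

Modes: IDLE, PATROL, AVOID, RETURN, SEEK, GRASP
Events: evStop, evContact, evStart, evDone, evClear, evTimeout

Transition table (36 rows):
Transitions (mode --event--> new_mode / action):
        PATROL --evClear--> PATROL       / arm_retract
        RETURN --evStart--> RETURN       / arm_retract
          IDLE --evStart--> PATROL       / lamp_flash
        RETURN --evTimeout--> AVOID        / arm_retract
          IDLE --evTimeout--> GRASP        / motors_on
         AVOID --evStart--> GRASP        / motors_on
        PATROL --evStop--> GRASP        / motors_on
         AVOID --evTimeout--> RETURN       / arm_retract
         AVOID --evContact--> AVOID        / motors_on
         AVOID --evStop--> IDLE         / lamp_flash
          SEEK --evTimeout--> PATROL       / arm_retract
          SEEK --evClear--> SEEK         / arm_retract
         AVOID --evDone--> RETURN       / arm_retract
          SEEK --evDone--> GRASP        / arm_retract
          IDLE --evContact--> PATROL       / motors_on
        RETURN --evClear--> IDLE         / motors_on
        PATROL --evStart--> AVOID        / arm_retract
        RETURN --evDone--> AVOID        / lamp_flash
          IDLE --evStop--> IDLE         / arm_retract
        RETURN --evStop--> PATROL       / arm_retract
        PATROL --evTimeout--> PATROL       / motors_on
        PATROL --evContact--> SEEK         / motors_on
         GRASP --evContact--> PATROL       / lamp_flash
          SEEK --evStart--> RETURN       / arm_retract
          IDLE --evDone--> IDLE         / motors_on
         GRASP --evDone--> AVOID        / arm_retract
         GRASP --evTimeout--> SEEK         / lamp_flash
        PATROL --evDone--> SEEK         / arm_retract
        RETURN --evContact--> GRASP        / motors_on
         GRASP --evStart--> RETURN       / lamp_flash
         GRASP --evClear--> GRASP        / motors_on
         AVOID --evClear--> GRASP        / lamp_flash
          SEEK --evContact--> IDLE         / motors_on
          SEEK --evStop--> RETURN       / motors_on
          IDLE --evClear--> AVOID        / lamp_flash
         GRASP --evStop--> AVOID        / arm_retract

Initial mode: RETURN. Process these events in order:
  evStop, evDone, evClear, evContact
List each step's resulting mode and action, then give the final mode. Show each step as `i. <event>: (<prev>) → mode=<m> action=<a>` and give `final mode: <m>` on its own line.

final mode: IDLE

1. evStop: (RETURN) → mode=PATROL action=arm_retract
2. evDone: (PATROL) → mode=SEEK action=arm_retract
3. evClear: (SEEK) → mode=SEEK action=arm_retract
4. evContact: (SEEK) → mode=IDLE action=motors_on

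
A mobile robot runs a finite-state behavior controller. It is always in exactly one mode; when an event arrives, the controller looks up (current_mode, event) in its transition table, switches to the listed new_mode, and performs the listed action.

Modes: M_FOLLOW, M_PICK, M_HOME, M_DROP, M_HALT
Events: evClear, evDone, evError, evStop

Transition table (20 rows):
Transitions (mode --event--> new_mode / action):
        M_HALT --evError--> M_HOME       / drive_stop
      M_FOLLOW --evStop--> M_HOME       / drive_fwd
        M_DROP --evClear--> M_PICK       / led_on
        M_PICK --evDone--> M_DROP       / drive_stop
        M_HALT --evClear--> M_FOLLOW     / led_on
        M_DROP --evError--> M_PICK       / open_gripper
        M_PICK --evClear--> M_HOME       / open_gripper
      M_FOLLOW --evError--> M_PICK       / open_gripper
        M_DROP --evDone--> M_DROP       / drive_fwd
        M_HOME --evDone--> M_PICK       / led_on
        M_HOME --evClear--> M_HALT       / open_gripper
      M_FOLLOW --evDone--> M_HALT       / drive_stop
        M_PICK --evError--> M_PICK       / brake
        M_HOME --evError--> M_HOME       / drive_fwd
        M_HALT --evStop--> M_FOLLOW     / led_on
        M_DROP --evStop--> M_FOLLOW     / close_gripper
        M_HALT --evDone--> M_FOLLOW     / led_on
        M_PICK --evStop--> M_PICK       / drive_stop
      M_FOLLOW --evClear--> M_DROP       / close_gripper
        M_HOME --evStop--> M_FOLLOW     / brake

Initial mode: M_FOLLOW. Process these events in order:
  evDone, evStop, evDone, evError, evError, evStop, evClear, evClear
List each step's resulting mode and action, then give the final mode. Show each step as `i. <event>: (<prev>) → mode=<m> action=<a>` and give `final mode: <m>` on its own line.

1. evDone: (M_FOLLOW) → mode=M_HALT action=drive_stop
2. evStop: (M_HALT) → mode=M_FOLLOW action=led_on
3. evDone: (M_FOLLOW) → mode=M_HALT action=drive_stop
4. evError: (M_HALT) → mode=M_HOME action=drive_stop
5. evError: (M_HOME) → mode=M_HOME action=drive_fwd
6. evStop: (M_HOME) → mode=M_FOLLOW action=brake
7. evClear: (M_FOLLOW) → mode=M_DROP action=close_gripper
8. evClear: (M_DROP) → mode=M_PICK action=led_on

final mode: M_PICK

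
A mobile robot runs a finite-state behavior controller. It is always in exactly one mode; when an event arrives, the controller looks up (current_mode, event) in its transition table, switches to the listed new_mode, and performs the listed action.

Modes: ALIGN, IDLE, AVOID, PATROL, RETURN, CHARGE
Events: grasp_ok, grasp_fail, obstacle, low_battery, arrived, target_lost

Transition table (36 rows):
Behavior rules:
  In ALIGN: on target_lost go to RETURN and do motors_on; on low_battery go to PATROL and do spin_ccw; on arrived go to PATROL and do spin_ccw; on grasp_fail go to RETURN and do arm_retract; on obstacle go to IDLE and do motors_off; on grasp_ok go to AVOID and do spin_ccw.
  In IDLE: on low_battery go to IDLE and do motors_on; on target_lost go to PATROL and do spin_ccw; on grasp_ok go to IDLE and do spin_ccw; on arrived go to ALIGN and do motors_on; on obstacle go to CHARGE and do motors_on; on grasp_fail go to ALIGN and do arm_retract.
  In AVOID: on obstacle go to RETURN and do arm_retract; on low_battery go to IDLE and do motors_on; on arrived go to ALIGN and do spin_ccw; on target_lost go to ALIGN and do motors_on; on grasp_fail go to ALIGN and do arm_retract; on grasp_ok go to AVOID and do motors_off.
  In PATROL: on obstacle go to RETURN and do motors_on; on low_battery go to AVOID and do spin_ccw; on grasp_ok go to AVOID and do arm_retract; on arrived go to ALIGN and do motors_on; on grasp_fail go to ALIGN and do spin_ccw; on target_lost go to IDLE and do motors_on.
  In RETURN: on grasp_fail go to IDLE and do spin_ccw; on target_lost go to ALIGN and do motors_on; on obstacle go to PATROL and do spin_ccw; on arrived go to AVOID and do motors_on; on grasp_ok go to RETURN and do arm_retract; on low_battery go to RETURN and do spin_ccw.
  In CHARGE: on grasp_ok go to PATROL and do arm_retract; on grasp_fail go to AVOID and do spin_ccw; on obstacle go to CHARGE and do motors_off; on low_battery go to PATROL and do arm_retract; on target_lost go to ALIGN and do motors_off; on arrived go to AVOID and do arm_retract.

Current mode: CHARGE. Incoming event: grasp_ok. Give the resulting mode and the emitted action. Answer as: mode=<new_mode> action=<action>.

mode=PATROL action=arm_retract

current mode = CHARGE; filter table to that mode:
  (CHARGE, grasp_ok) → (PATROL, arm_retract)  ← event matches
  (CHARGE, grasp_fail) → (AVOID, spin_ccw)
  (CHARGE, obstacle) → (CHARGE, motors_off)
  (CHARGE, low_battery) → (PATROL, arm_retract)
  (CHARGE, target_lost) → (ALIGN, motors_off)
  (CHARGE, arrived) → (AVOID, arm_retract)
event = grasp_ok selects (PATROL, arm_retract)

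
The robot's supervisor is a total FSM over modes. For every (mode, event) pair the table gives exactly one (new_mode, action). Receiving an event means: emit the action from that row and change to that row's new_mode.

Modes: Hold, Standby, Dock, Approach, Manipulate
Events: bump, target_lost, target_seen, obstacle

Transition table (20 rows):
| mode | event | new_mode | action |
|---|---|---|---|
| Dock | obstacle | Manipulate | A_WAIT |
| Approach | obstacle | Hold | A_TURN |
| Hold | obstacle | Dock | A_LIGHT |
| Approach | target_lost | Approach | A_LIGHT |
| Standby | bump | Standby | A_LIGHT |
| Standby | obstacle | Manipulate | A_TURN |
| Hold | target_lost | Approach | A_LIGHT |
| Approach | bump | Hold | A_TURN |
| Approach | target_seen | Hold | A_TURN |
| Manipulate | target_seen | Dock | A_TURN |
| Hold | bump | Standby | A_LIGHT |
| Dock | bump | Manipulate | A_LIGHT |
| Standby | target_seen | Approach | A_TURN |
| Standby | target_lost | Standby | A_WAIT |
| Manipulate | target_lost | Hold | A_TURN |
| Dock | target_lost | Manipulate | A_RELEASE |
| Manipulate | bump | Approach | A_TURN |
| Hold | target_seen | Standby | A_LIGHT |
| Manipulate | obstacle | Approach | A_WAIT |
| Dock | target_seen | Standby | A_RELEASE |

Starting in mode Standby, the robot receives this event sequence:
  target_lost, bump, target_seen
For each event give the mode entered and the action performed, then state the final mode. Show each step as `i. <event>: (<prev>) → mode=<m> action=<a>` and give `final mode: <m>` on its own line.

final mode: Approach

1. target_lost: (Standby) → mode=Standby action=A_WAIT
2. bump: (Standby) → mode=Standby action=A_LIGHT
3. target_seen: (Standby) → mode=Approach action=A_TURN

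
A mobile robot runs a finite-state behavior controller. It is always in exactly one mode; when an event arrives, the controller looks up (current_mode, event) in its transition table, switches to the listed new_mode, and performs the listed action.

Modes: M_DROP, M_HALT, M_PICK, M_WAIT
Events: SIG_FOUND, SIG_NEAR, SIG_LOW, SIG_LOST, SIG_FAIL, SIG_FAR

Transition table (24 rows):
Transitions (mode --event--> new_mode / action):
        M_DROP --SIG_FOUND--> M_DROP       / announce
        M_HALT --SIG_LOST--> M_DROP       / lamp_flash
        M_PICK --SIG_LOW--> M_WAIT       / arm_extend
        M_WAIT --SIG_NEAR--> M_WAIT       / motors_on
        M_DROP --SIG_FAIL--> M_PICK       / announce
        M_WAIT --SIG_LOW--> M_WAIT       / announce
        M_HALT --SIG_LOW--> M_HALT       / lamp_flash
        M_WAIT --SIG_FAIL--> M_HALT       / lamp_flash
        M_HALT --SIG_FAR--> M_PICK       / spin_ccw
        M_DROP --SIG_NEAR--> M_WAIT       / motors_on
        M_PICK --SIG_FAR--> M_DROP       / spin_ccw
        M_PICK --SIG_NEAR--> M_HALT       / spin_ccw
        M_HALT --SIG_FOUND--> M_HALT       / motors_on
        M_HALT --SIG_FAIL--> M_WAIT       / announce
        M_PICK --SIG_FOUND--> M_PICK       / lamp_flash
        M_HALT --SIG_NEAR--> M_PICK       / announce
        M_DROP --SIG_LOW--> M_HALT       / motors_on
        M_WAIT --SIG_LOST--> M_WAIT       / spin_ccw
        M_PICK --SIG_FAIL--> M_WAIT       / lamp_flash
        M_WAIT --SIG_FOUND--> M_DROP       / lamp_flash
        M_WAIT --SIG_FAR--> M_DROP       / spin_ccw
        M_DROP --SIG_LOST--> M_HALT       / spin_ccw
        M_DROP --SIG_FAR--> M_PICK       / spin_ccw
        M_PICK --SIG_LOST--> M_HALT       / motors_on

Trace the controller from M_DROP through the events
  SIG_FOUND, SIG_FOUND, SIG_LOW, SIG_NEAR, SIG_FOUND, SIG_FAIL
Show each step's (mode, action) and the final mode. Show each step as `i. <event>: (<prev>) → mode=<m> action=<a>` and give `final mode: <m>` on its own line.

final mode: M_WAIT

1. SIG_FOUND: (M_DROP) → mode=M_DROP action=announce
2. SIG_FOUND: (M_DROP) → mode=M_DROP action=announce
3. SIG_LOW: (M_DROP) → mode=M_HALT action=motors_on
4. SIG_NEAR: (M_HALT) → mode=M_PICK action=announce
5. SIG_FOUND: (M_PICK) → mode=M_PICK action=lamp_flash
6. SIG_FAIL: (M_PICK) → mode=M_WAIT action=lamp_flash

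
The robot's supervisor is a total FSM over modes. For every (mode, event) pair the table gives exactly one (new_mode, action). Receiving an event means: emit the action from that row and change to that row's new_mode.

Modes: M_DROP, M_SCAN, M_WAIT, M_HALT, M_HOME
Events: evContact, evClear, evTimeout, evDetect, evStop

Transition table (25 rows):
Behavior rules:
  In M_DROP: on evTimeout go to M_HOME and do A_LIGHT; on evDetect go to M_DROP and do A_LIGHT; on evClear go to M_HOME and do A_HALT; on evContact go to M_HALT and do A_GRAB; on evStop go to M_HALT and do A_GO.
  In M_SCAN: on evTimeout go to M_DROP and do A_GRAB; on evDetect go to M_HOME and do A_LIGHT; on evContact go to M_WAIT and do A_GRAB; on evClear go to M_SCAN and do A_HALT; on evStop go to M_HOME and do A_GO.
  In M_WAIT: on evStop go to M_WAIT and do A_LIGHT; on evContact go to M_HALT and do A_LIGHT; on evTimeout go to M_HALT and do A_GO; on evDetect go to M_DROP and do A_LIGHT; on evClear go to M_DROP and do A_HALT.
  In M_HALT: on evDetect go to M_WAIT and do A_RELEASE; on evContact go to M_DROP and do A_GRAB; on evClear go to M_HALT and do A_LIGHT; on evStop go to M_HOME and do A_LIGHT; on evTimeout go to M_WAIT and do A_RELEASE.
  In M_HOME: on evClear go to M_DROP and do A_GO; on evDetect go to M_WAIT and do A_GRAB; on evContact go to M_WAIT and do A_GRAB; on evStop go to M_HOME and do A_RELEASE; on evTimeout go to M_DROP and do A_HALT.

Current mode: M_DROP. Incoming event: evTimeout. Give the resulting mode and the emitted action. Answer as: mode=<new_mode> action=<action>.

mode=M_HOME action=A_LIGHT

current mode = M_DROP; filter table to that mode:
  (M_DROP, evTimeout) → (M_HOME, A_LIGHT)  ← event matches
  (M_DROP, evDetect) → (M_DROP, A_LIGHT)
  (M_DROP, evClear) → (M_HOME, A_HALT)
  (M_DROP, evContact) → (M_HALT, A_GRAB)
  (M_DROP, evStop) → (M_HALT, A_GO)
event = evTimeout selects (M_HOME, A_LIGHT)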